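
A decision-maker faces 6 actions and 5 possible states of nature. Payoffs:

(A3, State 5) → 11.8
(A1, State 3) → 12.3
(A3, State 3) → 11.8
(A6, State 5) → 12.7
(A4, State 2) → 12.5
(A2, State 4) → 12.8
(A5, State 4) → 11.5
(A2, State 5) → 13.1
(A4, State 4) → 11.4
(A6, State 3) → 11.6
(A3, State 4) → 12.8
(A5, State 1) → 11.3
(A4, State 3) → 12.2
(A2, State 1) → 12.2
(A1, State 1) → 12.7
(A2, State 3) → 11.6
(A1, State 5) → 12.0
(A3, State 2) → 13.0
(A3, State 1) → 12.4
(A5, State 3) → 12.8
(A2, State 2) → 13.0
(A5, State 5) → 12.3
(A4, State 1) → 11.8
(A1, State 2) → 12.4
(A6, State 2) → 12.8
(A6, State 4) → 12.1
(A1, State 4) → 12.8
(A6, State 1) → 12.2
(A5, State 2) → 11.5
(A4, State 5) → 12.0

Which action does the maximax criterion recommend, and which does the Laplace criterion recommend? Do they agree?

maximax → A2; laplace → A2 (agree)

Row maxima: A1=12.8, A2=13.1, A3=13.0, A4=12.5, A5=12.8, A6=12.8
Best best-case = 13.1 → A2.
Row averages: A1=12.44, A2=12.54, A3=12.36, A4=11.98, A5=11.88, A6=12.28
Highest average = 12.54 → A2.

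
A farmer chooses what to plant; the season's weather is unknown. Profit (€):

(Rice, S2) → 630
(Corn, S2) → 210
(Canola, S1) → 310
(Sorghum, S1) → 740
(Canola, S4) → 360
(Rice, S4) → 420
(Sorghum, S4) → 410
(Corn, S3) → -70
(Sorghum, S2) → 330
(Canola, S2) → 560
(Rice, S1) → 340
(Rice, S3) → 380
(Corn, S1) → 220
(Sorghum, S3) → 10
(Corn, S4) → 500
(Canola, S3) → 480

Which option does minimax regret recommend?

Rice

Column bests: S1=740, S2=630, S3=480, S4=500.
Canola regrets: 430, 70, 0, 140 → max 430
Sorghum regrets: 0, 300, 470, 90 → max 470
Corn regrets: 520, 420, 550, 0 → max 550
Rice regrets: 400, 0, 100, 80 → max 400
Smallest max regret = 400 → Rice.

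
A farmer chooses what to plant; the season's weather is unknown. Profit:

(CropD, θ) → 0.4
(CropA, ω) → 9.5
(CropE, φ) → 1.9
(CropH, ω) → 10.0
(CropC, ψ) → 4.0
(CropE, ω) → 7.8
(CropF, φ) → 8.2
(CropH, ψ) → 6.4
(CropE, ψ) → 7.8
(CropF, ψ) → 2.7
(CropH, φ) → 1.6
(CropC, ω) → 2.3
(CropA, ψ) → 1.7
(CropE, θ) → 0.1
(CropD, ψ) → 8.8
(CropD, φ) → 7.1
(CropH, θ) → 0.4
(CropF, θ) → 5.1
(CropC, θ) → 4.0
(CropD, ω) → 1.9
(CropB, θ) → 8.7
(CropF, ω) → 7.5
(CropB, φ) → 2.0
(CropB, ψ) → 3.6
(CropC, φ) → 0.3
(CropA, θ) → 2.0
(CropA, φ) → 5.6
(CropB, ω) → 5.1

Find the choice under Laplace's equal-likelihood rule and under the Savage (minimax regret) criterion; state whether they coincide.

laplace → CropF; minimax regret → CropF (agree)

Row averages: CropF=5.875, CropE=4.4, CropA=4.7, CropH=4.6, CropD=4.55, CropB=4.85, CropC=2.65
Highest average = 5.875 → CropF.
Column bests: θ=8.7, φ=8.2, ψ=8.8, ω=10.0.
CropF regrets: 3.6, 0.0, 6.1, 2.5 → max 6.1
CropE regrets: 8.6, 6.3, 1.0, 2.2 → max 8.6
CropA regrets: 6.7, 2.6, 7.1, 0.5 → max 7.1
CropH regrets: 8.3, 6.6, 2.4, 0.0 → max 8.3
CropD regrets: 8.3, 1.1, 0.0, 8.1 → max 8.3
CropB regrets: 0.0, 6.2, 5.2, 4.9 → max 6.2
CropC regrets: 4.7, 7.9, 4.8, 7.7 → max 7.9
Smallest max regret = 6.1 → CropF.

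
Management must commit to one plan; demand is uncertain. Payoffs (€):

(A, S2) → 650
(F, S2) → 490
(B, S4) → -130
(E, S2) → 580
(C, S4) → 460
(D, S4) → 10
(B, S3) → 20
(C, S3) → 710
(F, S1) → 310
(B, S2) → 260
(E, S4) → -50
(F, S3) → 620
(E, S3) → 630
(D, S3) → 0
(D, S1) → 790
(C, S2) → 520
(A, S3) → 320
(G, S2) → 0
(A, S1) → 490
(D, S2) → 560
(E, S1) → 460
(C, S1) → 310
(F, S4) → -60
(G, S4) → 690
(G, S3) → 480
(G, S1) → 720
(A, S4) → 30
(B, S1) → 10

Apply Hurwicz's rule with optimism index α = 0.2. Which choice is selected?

C

A: 0.2·650 + 0.8·30 = 154
B: 0.2·260 + 0.8·(-130) = -52
C: 0.2·710 + 0.8·310 = 390
D: 0.2·790 + 0.8·0 = 158
E: 0.2·630 + 0.8·(-50) = 86
F: 0.2·620 + 0.8·(-60) = 76
G: 0.2·720 + 0.8·0 = 144
Highest Hurwicz score = 390 → C.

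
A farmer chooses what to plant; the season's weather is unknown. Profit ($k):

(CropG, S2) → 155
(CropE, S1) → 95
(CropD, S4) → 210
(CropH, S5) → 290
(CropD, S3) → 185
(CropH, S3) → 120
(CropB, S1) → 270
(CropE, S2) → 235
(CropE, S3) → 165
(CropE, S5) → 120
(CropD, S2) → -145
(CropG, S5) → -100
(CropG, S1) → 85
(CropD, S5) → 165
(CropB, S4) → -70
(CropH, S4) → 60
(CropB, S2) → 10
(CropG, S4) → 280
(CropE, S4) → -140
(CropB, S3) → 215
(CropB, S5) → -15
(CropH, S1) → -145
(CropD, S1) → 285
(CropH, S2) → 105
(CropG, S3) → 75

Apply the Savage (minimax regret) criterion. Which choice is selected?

Column bests: S1=285, S2=235, S3=215, S4=280, S5=290.
CropE regrets: 190, 0, 50, 420, 170 → max 420
CropD regrets: 0, 380, 30, 70, 125 → max 380
CropH regrets: 430, 130, 95, 220, 0 → max 430
CropG regrets: 200, 80, 140, 0, 390 → max 390
CropB regrets: 15, 225, 0, 350, 305 → max 350
Smallest max regret = 350 → CropB.

CropB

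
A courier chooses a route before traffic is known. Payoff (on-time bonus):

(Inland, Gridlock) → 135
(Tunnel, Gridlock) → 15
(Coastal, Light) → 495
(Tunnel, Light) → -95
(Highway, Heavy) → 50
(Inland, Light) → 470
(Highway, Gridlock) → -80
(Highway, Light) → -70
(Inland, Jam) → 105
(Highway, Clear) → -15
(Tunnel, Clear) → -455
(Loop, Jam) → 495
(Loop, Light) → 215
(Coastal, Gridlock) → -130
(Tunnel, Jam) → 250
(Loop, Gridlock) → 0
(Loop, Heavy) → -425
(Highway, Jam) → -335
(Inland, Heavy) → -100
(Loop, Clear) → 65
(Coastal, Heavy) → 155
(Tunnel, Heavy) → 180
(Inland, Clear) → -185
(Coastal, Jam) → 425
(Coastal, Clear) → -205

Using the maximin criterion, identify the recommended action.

Row minima: Inland=-185, Loop=-425, Highway=-335, Coastal=-205, Tunnel=-455
Best worst-case = -185 → Inland.

Inland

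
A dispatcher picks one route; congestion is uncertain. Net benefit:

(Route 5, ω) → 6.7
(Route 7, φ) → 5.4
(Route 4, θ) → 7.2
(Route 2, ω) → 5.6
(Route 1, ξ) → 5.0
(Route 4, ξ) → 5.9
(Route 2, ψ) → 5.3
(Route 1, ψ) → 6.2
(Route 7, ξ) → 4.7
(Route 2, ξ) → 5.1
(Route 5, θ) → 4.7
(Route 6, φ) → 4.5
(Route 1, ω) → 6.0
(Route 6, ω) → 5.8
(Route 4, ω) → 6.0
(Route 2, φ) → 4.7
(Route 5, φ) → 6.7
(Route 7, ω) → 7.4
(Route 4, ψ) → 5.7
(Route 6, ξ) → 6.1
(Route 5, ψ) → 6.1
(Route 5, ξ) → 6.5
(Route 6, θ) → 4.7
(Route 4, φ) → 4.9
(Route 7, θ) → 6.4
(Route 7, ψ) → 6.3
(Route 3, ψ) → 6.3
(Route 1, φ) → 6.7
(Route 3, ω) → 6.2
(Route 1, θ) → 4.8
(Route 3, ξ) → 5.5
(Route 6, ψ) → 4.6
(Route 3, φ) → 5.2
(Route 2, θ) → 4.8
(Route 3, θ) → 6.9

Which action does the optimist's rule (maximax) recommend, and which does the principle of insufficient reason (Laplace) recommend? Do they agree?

Row maxima: Route 1=6.7, Route 2=5.6, Route 3=6.9, Route 4=7.2, Route 5=6.7, Route 6=6.1, Route 7=7.4
Best best-case = 7.4 → Route 7.
Row averages: Route 1=5.74, Route 2=5.1, Route 3=6.02, Route 4=5.94, Route 5=6.14, Route 6=5.14, Route 7=6.04
Highest average = 6.14 → Route 5.

maximax → Route 7; laplace → Route 5 (disagree)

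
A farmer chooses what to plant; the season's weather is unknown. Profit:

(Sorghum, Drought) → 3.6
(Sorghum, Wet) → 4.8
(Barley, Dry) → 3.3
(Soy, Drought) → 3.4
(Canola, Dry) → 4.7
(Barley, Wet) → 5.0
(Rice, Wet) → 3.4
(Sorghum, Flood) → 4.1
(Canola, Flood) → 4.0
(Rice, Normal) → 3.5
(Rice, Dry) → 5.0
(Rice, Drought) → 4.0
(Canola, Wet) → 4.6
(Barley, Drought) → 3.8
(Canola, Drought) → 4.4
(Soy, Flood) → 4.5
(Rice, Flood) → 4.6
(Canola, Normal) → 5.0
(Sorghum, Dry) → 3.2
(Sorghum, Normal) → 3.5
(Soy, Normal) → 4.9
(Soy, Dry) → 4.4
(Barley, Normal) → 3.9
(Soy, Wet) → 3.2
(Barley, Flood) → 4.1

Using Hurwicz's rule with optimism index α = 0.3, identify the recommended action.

Rice: 0.3·5.0 + 0.7·3.4 = 3.88
Canola: 0.3·5.0 + 0.7·4.0 = 4.3
Soy: 0.3·4.9 + 0.7·3.2 = 3.71
Barley: 0.3·5.0 + 0.7·3.3 = 3.81
Sorghum: 0.3·4.8 + 0.7·3.2 = 3.68
Highest Hurwicz score = 4.3 → Canola.

Canola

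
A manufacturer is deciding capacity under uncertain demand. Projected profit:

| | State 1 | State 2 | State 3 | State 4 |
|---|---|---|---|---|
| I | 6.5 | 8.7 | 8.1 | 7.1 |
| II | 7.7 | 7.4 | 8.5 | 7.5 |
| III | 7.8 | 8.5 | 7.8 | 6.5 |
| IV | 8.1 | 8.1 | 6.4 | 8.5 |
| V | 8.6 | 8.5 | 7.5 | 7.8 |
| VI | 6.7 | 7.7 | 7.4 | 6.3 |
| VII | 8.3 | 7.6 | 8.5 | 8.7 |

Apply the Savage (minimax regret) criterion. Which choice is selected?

V

Column bests: State 1=8.6, State 2=8.7, State 3=8.5, State 4=8.7.
I regrets: 2.1, 0.0, 0.4, 1.6 → max 2.1
II regrets: 0.9, 1.3, 0.0, 1.2 → max 1.3
III regrets: 0.8, 0.2, 0.7, 2.2 → max 2.2
IV regrets: 0.5, 0.6, 2.1, 0.2 → max 2.1
V regrets: 0.0, 0.2, 1.0, 0.9 → max 1.0
VI regrets: 1.9, 1.0, 1.1, 2.4 → max 2.4
VII regrets: 0.3, 1.1, 0.0, 0.0 → max 1.1
Smallest max regret = 1.0 → V.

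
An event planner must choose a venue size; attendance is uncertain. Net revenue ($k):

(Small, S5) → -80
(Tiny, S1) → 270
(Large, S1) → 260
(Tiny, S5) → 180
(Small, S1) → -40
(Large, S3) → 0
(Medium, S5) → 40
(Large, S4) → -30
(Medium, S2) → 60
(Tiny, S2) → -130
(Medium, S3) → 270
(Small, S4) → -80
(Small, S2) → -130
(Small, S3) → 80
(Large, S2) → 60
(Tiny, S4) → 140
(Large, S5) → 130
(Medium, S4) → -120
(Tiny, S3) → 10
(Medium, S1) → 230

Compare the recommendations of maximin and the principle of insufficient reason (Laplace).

maximin → Large; laplace → Medium (disagree)

Row minima: Tiny=-130, Small=-130, Medium=-120, Large=-30
Best worst-case = -30 → Large.
Row averages: Tiny=94, Small=-50, Medium=96, Large=84
Highest average = 96 → Medium.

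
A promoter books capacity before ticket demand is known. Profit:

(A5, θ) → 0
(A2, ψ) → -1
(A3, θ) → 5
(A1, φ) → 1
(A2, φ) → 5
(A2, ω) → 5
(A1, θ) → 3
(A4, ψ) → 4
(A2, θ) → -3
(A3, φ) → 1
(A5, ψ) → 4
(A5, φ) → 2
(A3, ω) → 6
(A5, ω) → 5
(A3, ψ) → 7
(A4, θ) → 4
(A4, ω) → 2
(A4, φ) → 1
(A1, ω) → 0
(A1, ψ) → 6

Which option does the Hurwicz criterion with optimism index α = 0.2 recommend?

A3

A1: 0.2·6 + 0.8·0 = 1.2
A2: 0.2·5 + 0.8·(-3) = -1.4
A3: 0.2·7 + 0.8·1 = 2.2
A4: 0.2·4 + 0.8·1 = 1.6
A5: 0.2·5 + 0.8·0 = 1
Highest Hurwicz score = 2.2 → A3.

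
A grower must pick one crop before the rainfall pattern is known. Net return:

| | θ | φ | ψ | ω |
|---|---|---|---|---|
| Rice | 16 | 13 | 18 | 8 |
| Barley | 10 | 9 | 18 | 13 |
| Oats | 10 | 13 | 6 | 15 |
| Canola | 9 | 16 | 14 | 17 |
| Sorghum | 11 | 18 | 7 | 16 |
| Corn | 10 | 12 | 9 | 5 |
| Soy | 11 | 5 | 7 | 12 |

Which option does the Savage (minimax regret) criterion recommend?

Canola

Column bests: θ=16, φ=18, ψ=18, ω=17.
Rice regrets: 0, 5, 0, 9 → max 9
Barley regrets: 6, 9, 0, 4 → max 9
Oats regrets: 6, 5, 12, 2 → max 12
Canola regrets: 7, 2, 4, 0 → max 7
Sorghum regrets: 5, 0, 11, 1 → max 11
Corn regrets: 6, 6, 9, 12 → max 12
Soy regrets: 5, 13, 11, 5 → max 13
Smallest max regret = 7 → Canola.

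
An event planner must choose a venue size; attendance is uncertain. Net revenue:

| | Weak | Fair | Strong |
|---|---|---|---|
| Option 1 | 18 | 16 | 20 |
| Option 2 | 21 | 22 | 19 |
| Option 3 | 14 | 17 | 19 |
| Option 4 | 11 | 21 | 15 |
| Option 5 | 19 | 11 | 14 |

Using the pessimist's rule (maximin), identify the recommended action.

Option 2

Row minima: Option 1=16, Option 2=19, Option 3=14, Option 4=11, Option 5=11
Best worst-case = 19 → Option 2.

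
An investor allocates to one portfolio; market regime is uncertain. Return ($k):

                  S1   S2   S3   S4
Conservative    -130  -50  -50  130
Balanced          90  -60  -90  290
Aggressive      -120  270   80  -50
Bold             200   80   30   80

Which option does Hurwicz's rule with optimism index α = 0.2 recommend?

Bold

Conservative: 0.2·130 + 0.8·(-130) = -78
Balanced: 0.2·290 + 0.8·(-90) = -14
Aggressive: 0.2·270 + 0.8·(-120) = -42
Bold: 0.2·200 + 0.8·30 = 64
Highest Hurwicz score = 64 → Bold.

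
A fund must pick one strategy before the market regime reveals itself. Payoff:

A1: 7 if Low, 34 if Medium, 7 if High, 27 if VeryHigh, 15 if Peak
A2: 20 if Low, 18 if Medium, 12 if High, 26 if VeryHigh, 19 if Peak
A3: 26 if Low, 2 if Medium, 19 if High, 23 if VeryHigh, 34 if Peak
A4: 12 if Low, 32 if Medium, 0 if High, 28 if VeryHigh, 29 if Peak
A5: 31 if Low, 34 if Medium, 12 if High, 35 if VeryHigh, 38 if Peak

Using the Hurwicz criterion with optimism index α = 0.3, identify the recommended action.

A5

A1: 0.3·34 + 0.7·7 = 15.1
A2: 0.3·26 + 0.7·12 = 16.2
A3: 0.3·34 + 0.7·2 = 11.6
A4: 0.3·32 + 0.7·0 = 9.6
A5: 0.3·38 + 0.7·12 = 19.8
Highest Hurwicz score = 19.8 → A5.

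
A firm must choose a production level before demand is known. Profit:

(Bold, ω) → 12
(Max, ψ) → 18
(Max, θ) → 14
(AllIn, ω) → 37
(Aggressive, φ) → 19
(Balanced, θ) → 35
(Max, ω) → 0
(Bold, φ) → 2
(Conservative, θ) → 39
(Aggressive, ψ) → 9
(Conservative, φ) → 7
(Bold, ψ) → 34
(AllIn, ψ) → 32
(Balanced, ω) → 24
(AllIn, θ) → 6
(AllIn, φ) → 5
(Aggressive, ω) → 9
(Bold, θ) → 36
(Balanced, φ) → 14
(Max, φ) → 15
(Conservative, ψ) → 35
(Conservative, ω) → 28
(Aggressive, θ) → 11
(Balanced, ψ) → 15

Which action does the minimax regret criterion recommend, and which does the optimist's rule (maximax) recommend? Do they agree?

Column bests: θ=39, φ=19, ψ=35, ω=37.
Conservative regrets: 0, 12, 0, 9 → max 12
Balanced regrets: 4, 5, 20, 13 → max 20
Aggressive regrets: 28, 0, 26, 28 → max 28
Bold regrets: 3, 17, 1, 25 → max 25
AllIn regrets: 33, 14, 3, 0 → max 33
Max regrets: 25, 4, 17, 37 → max 37
Smallest max regret = 12 → Conservative.
Row maxima: Conservative=39, Balanced=35, Aggressive=19, Bold=36, AllIn=37, Max=18
Best best-case = 39 → Conservative.

minimax regret → Conservative; maximax → Conservative (agree)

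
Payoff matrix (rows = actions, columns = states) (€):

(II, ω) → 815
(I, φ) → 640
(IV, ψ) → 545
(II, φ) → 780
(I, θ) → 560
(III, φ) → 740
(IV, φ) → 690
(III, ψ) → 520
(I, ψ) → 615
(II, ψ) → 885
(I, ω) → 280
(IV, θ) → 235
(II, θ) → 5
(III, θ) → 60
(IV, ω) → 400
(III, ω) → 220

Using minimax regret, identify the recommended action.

Column bests: θ=560, φ=780, ψ=885, ω=815.
I regrets: 0, 140, 270, 535 → max 535
II regrets: 555, 0, 0, 0 → max 555
III regrets: 500, 40, 365, 595 → max 595
IV regrets: 325, 90, 340, 415 → max 415
Smallest max regret = 415 → IV.

IV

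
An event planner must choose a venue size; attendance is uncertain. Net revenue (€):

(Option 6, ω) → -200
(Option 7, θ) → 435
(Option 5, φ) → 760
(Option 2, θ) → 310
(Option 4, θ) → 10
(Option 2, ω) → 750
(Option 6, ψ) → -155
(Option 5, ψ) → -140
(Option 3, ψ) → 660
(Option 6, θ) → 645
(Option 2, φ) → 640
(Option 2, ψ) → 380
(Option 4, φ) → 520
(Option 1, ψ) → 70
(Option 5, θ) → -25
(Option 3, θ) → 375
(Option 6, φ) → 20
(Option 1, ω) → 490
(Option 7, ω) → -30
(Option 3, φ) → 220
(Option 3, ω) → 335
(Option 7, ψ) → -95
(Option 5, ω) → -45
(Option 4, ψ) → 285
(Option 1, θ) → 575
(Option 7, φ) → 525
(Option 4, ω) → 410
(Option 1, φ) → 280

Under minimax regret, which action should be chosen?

Column bests: θ=645, φ=760, ψ=660, ω=750.
Option 1 regrets: 70, 480, 590, 260 → max 590
Option 2 regrets: 335, 120, 280, 0 → max 335
Option 3 regrets: 270, 540, 0, 415 → max 540
Option 4 regrets: 635, 240, 375, 340 → max 635
Option 5 regrets: 670, 0, 800, 795 → max 800
Option 6 regrets: 0, 740, 815, 950 → max 950
Option 7 regrets: 210, 235, 755, 780 → max 780
Smallest max regret = 335 → Option 2.

Option 2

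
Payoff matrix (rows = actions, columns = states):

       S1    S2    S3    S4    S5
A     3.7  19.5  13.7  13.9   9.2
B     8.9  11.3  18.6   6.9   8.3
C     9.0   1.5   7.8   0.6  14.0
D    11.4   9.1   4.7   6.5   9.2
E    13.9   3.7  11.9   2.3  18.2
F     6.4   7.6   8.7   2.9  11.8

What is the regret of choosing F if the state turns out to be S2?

11.9

Best payoff under S2 is 19.5.
Regret = 19.5 − 7.6 = 11.9.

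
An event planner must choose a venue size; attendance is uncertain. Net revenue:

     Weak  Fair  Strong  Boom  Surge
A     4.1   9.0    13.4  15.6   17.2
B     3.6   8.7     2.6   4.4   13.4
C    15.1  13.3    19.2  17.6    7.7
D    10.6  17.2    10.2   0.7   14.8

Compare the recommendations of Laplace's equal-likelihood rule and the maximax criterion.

Row averages: A=11.86, B=6.54, C=14.58, D=10.7
Highest average = 14.58 → C.
Row maxima: A=17.2, B=13.4, C=19.2, D=17.2
Best best-case = 19.2 → C.

laplace → C; maximax → C (agree)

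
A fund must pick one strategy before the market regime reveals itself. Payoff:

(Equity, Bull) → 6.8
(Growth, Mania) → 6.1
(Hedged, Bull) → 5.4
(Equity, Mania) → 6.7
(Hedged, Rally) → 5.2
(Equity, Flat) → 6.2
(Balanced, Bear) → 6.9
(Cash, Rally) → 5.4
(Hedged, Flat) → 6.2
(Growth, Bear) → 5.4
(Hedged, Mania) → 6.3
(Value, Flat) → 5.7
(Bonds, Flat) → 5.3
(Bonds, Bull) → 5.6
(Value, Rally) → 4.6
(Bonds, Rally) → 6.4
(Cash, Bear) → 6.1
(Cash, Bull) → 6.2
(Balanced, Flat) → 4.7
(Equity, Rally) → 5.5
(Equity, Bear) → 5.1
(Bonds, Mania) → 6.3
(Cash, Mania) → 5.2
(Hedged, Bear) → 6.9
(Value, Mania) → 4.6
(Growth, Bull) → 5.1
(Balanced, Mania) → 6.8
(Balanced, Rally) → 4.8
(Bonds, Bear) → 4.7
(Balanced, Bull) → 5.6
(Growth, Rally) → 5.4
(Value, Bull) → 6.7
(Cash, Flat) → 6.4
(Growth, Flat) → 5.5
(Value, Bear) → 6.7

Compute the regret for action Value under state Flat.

Best payoff under Flat is 6.4.
Regret = 6.4 − 5.7 = 0.7.

0.7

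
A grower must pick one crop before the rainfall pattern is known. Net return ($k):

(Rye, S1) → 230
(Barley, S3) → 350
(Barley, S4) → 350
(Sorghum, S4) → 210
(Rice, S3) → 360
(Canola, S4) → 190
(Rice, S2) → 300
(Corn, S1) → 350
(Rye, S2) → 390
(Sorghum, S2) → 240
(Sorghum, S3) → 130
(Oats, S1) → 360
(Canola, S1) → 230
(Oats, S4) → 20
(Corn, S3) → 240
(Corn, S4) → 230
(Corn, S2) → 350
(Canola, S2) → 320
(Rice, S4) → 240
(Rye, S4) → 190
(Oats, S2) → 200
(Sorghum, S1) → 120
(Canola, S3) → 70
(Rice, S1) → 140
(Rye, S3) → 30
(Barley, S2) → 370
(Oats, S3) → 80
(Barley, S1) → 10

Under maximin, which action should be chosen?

Corn

Row minima: Oats=20, Rye=30, Barley=10, Rice=140, Sorghum=120, Corn=230, Canola=70
Best worst-case = 230 → Corn.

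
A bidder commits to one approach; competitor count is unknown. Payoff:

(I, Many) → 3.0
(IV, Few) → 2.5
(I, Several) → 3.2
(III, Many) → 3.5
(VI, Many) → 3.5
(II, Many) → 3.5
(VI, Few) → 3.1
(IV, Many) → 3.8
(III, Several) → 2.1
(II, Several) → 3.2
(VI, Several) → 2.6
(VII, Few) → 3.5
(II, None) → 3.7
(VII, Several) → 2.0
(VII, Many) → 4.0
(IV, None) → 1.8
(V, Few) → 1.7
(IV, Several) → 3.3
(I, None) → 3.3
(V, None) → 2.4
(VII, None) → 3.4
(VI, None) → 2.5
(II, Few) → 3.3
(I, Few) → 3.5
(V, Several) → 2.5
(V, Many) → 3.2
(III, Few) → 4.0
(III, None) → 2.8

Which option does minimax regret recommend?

Column bests: None=3.7, Few=4.0, Several=3.3, Many=4.0.
I regrets: 0.4, 0.5, 0.1, 1.0 → max 1.0
II regrets: 0.0, 0.7, 0.1, 0.5 → max 0.7
III regrets: 0.9, 0.0, 1.2, 0.5 → max 1.2
IV regrets: 1.9, 1.5, 0.0, 0.2 → max 1.9
V regrets: 1.3, 2.3, 0.8, 0.8 → max 2.3
VI regrets: 1.2, 0.9, 0.7, 0.5 → max 1.2
VII regrets: 0.3, 0.5, 1.3, 0.0 → max 1.3
Smallest max regret = 0.7 → II.

II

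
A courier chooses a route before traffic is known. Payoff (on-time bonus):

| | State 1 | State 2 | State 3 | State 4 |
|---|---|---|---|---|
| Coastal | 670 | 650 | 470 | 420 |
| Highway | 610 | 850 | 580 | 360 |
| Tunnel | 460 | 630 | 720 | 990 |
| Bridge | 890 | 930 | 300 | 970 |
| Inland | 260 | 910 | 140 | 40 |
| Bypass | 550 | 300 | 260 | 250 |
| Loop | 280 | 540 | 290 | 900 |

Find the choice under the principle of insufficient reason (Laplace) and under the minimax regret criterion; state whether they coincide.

Row averages: Coastal=552.5, Highway=600, Tunnel=700, Bridge=772.5, Inland=337.5, Bypass=340, Loop=502.5
Highest average = 772.5 → Bridge.
Column bests: State 1=890, State 2=930, State 3=720, State 4=990.
Coastal regrets: 220, 280, 250, 570 → max 570
Highway regrets: 280, 80, 140, 630 → max 630
Tunnel regrets: 430, 300, 0, 0 → max 430
Bridge regrets: 0, 0, 420, 20 → max 420
Inland regrets: 630, 20, 580, 950 → max 950
Bypass regrets: 340, 630, 460, 740 → max 740
Loop regrets: 610, 390, 430, 90 → max 610
Smallest max regret = 420 → Bridge.

laplace → Bridge; minimax regret → Bridge (agree)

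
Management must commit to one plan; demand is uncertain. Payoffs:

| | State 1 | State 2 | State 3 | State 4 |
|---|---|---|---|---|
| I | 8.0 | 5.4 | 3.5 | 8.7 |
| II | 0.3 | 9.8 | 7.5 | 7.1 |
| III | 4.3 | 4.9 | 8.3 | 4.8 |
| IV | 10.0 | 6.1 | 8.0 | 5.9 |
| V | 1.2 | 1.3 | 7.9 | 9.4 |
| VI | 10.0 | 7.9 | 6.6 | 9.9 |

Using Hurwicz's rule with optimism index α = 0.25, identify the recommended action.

I: 0.25·8.7 + 0.75·3.5 = 4.8
II: 0.25·9.8 + 0.75·0.3 = 2.675
III: 0.25·8.3 + 0.75·4.3 = 5.3
IV: 0.25·10.0 + 0.75·5.9 = 6.925
V: 0.25·9.4 + 0.75·1.2 = 3.25
VI: 0.25·10.0 + 0.75·6.6 = 7.45
Highest Hurwicz score = 7.45 → VI.

VI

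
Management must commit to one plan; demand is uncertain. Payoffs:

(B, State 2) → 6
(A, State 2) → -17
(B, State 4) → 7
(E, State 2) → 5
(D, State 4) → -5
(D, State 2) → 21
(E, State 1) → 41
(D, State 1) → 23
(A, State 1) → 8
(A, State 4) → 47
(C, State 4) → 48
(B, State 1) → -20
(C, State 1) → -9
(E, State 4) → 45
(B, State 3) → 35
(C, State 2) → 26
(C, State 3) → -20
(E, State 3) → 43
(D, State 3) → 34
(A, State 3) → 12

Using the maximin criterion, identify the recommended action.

E

Row minima: A=-17, B=-20, C=-20, D=-5, E=5
Best worst-case = 5 → E.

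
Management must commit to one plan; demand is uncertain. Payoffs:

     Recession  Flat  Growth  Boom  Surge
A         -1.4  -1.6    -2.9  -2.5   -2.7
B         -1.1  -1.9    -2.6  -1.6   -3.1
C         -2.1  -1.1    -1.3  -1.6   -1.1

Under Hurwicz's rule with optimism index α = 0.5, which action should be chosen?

C

A: 0.5·(-1.4) + 0.5·(-2.9) = -2.15
B: 0.5·(-1.1) + 0.5·(-3.1) = -2.1
C: 0.5·(-1.1) + 0.5·(-2.1) = -1.6
Highest Hurwicz score = -1.6 → C.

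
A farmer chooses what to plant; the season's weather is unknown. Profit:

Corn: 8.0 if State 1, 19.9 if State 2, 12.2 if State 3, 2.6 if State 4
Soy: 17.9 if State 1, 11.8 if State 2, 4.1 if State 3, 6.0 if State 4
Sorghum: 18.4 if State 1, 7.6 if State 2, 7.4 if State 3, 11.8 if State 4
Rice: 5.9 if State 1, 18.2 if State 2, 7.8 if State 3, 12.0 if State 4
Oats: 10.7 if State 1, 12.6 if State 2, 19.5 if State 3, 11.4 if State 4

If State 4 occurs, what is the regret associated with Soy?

6.0

Best payoff under State 4 is 12.0.
Regret = 12.0 − 6.0 = 6.0.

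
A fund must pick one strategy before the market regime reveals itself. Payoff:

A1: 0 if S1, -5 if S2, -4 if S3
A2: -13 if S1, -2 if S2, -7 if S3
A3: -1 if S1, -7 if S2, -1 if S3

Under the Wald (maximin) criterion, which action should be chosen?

Row minima: A1=-5, A2=-13, A3=-7
Best worst-case = -5 → A1.

A1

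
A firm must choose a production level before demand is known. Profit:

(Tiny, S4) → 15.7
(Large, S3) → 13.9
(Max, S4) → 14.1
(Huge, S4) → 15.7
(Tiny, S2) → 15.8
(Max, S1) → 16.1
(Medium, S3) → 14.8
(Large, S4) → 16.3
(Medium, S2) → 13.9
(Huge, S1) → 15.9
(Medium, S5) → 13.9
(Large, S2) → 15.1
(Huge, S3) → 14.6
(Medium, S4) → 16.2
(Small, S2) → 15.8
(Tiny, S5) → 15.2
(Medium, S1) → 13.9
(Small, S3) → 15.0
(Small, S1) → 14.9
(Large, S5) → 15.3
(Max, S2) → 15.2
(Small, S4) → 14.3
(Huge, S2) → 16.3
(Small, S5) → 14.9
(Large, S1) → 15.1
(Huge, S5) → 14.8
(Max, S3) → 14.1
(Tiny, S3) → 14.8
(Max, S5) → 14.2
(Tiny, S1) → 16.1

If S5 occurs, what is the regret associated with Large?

Best payoff under S5 is 15.3.
Regret = 15.3 − 15.3 = 0.0.

0.0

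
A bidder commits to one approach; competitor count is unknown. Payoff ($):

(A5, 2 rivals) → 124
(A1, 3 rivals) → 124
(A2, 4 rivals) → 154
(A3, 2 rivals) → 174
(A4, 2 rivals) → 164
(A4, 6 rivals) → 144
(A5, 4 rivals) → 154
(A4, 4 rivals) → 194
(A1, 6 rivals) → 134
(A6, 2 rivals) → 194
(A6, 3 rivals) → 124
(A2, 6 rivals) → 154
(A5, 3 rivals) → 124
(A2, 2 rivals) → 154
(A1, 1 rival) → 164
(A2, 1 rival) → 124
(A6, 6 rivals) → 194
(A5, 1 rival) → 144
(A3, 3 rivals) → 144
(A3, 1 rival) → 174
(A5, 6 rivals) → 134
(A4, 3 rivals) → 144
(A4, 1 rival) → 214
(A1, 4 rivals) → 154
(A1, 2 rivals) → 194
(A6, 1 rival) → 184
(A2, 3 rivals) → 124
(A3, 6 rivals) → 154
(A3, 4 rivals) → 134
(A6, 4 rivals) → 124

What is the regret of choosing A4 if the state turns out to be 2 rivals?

30

Best payoff under 2 rivals is 194.
Regret = 194 − 164 = 30.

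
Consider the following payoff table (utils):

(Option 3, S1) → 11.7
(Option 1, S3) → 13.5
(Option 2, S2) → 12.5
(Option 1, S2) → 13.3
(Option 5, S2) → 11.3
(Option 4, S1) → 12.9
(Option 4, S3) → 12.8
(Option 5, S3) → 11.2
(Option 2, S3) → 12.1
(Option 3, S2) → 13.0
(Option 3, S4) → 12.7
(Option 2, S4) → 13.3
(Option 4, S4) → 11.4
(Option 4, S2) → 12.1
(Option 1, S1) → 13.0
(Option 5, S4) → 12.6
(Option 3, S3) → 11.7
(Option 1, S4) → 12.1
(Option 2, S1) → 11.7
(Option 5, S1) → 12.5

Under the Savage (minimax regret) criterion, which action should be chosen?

Option 1

Column bests: S1=13.0, S2=13.3, S3=13.5, S4=13.3.
Option 1 regrets: 0.0, 0.0, 0.0, 1.2 → max 1.2
Option 2 regrets: 1.3, 0.8, 1.4, 0.0 → max 1.4
Option 3 regrets: 1.3, 0.3, 1.8, 0.6 → max 1.8
Option 4 regrets: 0.1, 1.2, 0.7, 1.9 → max 1.9
Option 5 regrets: 0.5, 2.0, 2.3, 0.7 → max 2.3
Smallest max regret = 1.2 → Option 1.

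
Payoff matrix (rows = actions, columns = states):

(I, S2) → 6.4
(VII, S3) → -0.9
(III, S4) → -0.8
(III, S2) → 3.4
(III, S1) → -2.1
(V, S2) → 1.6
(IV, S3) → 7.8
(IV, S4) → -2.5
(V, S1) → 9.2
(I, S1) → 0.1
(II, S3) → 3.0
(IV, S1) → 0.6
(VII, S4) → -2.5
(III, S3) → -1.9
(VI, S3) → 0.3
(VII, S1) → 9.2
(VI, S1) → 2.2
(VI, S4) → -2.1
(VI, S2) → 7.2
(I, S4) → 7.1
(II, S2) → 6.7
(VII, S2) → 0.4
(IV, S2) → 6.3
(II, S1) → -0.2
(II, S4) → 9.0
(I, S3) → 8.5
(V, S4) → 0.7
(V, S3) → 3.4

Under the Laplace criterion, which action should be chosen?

Row averages: I=5.525, II=4.625, III=-0.35, IV=3.05, V=3.725, VI=1.9, VII=1.55
Highest average = 5.525 → I.

I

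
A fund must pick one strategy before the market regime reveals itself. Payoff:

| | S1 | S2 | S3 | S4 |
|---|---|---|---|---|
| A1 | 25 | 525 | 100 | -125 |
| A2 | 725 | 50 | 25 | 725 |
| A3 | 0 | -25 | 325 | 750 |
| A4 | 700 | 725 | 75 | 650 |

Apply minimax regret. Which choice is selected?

Column bests: S1=725, S2=725, S3=325, S4=750.
A1 regrets: 700, 200, 225, 875 → max 875
A2 regrets: 0, 675, 300, 25 → max 675
A3 regrets: 725, 750, 0, 0 → max 750
A4 regrets: 25, 0, 250, 100 → max 250
Smallest max regret = 250 → A4.

A4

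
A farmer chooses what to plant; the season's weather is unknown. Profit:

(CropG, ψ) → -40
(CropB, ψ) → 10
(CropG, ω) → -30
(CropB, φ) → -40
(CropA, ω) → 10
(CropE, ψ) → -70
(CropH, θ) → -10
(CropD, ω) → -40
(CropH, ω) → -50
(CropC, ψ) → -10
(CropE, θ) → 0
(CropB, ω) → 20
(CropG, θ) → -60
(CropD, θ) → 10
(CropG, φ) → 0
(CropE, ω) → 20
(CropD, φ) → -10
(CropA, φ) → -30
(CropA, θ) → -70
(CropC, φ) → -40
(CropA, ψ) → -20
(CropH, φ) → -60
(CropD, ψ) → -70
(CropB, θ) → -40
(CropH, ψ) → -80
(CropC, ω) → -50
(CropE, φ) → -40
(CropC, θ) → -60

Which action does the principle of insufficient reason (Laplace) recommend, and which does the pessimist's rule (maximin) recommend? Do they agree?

Row averages: CropC=-40, CropH=-50, CropE=-22.5, CropA=-27.5, CropD=-27.5, CropG=-32.5, CropB=-12.5
Highest average = -12.5 → CropB.
Row minima: CropC=-60, CropH=-80, CropE=-70, CropA=-70, CropD=-70, CropG=-60, CropB=-40
Best worst-case = -40 → CropB.

laplace → CropB; maximin → CropB (agree)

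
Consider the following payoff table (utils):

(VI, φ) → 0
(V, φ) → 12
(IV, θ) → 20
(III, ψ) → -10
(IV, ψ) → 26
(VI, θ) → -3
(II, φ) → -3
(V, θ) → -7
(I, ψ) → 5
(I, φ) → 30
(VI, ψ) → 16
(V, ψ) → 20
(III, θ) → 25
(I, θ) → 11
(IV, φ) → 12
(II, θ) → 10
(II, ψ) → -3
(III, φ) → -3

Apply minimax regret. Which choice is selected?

IV

Column bests: θ=25, φ=30, ψ=26.
I regrets: 14, 0, 21 → max 21
II regrets: 15, 33, 29 → max 33
III regrets: 0, 33, 36 → max 36
IV regrets: 5, 18, 0 → max 18
V regrets: 32, 18, 6 → max 32
VI regrets: 28, 30, 10 → max 30
Smallest max regret = 18 → IV.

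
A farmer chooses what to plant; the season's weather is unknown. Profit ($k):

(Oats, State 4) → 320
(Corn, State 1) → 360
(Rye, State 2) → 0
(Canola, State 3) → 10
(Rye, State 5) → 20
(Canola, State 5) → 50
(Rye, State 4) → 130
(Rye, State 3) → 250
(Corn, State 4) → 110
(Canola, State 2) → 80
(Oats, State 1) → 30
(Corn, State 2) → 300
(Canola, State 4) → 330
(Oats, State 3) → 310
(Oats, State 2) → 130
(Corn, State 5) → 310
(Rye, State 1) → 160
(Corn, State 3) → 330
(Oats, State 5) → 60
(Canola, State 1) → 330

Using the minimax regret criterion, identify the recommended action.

Corn

Column bests: State 1=360, State 2=300, State 3=330, State 4=330, State 5=310.
Corn regrets: 0, 0, 0, 220, 0 → max 220
Oats regrets: 330, 170, 20, 10, 250 → max 330
Canola regrets: 30, 220, 320, 0, 260 → max 320
Rye regrets: 200, 300, 80, 200, 290 → max 300
Smallest max regret = 220 → Corn.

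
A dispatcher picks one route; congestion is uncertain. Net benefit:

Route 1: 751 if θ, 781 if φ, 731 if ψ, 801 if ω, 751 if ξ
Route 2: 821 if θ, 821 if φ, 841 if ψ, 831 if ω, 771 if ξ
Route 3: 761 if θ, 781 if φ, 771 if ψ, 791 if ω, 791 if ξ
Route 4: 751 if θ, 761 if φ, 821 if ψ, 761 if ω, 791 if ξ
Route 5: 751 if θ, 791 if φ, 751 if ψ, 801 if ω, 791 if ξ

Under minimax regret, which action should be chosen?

Route 2

Column bests: θ=821, φ=821, ψ=841, ω=831, ξ=791.
Route 1 regrets: 70, 40, 110, 30, 40 → max 110
Route 2 regrets: 0, 0, 0, 0, 20 → max 20
Route 3 regrets: 60, 40, 70, 40, 0 → max 70
Route 4 regrets: 70, 60, 20, 70, 0 → max 70
Route 5 regrets: 70, 30, 90, 30, 0 → max 90
Smallest max regret = 20 → Route 2.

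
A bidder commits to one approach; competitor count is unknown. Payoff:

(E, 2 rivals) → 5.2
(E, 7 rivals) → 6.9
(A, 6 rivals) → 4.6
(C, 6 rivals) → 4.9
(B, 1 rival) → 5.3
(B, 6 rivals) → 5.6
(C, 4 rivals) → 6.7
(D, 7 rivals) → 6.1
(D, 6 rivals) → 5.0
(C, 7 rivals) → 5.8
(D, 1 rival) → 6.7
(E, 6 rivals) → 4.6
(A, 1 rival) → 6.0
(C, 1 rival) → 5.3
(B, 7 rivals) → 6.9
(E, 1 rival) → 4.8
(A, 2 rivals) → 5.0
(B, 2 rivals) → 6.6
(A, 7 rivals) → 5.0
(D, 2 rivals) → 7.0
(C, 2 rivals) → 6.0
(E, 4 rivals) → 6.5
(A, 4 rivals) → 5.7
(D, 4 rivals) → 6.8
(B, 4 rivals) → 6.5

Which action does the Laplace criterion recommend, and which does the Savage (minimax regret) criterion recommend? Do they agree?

laplace → D; minimax regret → D (agree)

Row averages: A=5.26, B=6.18, C=5.74, D=6.32, E=5.6
Highest average = 6.32 → D.
Column bests: 1 rival=6.7, 2 rivals=7.0, 4 rivals=6.8, 6 rivals=5.6, 7 rivals=6.9.
A regrets: 0.7, 2.0, 1.1, 1.0, 1.9 → max 2.0
B regrets: 1.4, 0.4, 0.3, 0.0, 0.0 → max 1.4
C regrets: 1.4, 1.0, 0.1, 0.7, 1.1 → max 1.4
D regrets: 0.0, 0.0, 0.0, 0.6, 0.8 → max 0.8
E regrets: 1.9, 1.8, 0.3, 1.0, 0.0 → max 1.9
Smallest max regret = 0.8 → D.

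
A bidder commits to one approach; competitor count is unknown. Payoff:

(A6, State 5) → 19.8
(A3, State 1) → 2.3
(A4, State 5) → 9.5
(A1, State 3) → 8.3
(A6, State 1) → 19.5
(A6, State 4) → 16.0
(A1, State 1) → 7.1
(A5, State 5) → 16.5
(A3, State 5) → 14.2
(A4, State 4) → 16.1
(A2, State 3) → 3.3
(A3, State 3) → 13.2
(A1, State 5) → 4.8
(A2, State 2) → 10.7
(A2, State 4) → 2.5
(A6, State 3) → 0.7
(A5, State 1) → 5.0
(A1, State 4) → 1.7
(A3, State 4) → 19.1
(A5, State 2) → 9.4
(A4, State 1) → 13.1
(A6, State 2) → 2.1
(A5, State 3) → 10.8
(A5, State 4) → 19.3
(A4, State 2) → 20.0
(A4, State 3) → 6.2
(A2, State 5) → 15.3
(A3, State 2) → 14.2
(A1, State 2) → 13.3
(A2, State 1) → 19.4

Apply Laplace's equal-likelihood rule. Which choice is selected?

Row averages: A1=7.04, A2=10.24, A3=12.6, A4=12.98, A5=12.2, A6=11.62
Highest average = 12.98 → A4.

A4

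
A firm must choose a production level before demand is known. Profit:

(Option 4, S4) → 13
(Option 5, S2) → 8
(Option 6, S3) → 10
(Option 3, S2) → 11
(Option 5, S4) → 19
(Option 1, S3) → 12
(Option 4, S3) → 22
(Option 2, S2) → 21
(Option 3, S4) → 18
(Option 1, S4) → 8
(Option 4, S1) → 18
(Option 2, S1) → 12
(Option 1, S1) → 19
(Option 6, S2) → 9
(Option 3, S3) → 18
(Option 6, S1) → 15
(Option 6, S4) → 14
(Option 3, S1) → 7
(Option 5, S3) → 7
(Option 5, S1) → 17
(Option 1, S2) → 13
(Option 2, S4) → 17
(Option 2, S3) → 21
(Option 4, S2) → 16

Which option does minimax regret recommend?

Option 4

Column bests: S1=19, S2=21, S3=22, S4=19.
Option 1 regrets: 0, 8, 10, 11 → max 11
Option 2 regrets: 7, 0, 1, 2 → max 7
Option 3 regrets: 12, 10, 4, 1 → max 12
Option 4 regrets: 1, 5, 0, 6 → max 6
Option 5 regrets: 2, 13, 15, 0 → max 15
Option 6 regrets: 4, 12, 12, 5 → max 12
Smallest max regret = 6 → Option 4.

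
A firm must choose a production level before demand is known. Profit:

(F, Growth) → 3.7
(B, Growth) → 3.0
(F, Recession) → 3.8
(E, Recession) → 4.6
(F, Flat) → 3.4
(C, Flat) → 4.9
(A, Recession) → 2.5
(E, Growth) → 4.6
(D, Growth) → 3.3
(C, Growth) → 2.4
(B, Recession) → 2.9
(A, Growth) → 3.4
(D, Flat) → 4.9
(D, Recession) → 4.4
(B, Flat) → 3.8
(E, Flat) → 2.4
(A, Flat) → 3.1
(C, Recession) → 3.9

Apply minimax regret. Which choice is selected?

Column bests: Recession=4.6, Flat=4.9, Growth=4.6.
A regrets: 2.1, 1.8, 1.2 → max 2.1
B regrets: 1.7, 1.1, 1.6 → max 1.7
C regrets: 0.7, 0.0, 2.2 → max 2.2
D regrets: 0.2, 0.0, 1.3 → max 1.3
E regrets: 0.0, 2.5, 0.0 → max 2.5
F regrets: 0.8, 1.5, 0.9 → max 1.5
Smallest max regret = 1.3 → D.

D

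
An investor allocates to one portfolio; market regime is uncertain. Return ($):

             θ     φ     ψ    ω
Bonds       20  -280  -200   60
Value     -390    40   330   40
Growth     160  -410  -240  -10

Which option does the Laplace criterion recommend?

Row averages: Bonds=-100, Value=5, Growth=-125
Highest average = 5 → Value.

Value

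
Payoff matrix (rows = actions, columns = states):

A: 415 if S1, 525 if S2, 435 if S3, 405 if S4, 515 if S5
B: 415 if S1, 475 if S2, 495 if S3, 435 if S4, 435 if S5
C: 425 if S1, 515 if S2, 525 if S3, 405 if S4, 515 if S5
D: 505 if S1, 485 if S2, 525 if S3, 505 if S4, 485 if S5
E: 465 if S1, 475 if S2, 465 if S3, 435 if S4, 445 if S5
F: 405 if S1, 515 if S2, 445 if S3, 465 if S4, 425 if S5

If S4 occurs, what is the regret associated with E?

Best payoff under S4 is 505.
Regret = 505 − 435 = 70.

70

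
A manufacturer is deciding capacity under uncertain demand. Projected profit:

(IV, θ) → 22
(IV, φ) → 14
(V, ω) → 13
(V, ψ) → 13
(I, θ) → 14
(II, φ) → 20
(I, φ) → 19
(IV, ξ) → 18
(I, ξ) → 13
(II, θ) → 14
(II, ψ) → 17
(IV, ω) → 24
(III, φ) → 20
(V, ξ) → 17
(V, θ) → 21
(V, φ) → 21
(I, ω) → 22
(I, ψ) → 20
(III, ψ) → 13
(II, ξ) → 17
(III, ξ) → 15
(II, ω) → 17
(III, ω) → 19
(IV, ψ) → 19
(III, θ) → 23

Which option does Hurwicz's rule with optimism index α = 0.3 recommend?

IV

I: 0.3·22 + 0.7·13 = 15.7
II: 0.3·20 + 0.7·14 = 15.8
III: 0.3·23 + 0.7·13 = 16
IV: 0.3·24 + 0.7·14 = 17
V: 0.3·21 + 0.7·13 = 15.4
Highest Hurwicz score = 17 → IV.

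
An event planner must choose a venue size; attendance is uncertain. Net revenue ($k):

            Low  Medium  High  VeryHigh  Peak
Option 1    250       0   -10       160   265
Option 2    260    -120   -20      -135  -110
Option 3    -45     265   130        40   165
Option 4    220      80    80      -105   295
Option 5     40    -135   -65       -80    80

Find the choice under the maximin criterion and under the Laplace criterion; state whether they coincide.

maximin → Option 1; laplace → Option 1 (agree)

Row minima: Option 1=-10, Option 2=-135, Option 3=-45, Option 4=-105, Option 5=-135
Best worst-case = -10 → Option 1.
Row averages: Option 1=133, Option 2=-25, Option 3=111, Option 4=114, Option 5=-32
Highest average = 133 → Option 1.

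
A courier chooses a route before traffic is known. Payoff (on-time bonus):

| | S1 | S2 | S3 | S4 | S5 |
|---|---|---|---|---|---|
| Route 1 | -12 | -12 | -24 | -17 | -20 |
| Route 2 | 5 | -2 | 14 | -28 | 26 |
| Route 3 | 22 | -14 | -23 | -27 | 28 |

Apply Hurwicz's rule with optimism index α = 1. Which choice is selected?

Route 1: 1·(-12) + 0·(-24) = -12
Route 2: 1·26 + 0·(-28) = 26
Route 3: 1·28 + 0·(-27) = 28
Highest Hurwicz score = 28 → Route 3.

Route 3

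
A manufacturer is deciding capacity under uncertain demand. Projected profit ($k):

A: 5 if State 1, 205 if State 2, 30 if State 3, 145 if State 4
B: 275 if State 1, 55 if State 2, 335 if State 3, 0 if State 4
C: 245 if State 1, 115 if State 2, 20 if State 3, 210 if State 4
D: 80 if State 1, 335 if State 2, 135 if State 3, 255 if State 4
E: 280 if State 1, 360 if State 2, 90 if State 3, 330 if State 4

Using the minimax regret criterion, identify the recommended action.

Column bests: State 1=280, State 2=360, State 3=335, State 4=330.
A regrets: 275, 155, 305, 185 → max 305
B regrets: 5, 305, 0, 330 → max 330
C regrets: 35, 245, 315, 120 → max 315
D regrets: 200, 25, 200, 75 → max 200
E regrets: 0, 0, 245, 0 → max 245
Smallest max regret = 200 → D.

D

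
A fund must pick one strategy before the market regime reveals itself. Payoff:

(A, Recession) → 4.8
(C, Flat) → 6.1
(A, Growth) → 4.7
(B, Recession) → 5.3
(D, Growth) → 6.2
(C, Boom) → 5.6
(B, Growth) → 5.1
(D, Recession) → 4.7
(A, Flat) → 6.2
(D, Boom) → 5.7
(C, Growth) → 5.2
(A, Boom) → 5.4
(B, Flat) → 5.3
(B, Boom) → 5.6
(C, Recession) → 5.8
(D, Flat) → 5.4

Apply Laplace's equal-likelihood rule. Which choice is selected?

C

Row averages: A=5.275, B=5.325, C=5.675, D=5.5
Highest average = 5.675 → C.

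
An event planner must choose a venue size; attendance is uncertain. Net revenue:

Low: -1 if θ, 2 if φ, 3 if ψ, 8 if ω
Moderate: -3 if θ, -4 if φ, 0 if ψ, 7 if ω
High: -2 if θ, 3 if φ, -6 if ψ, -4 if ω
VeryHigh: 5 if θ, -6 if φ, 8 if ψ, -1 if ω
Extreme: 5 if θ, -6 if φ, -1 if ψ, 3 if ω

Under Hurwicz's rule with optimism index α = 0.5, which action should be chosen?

Low: 0.5·8 + 0.5·(-1) = 3.5
Moderate: 0.5·7 + 0.5·(-4) = 1.5
High: 0.5·3 + 0.5·(-6) = -1.5
VeryHigh: 0.5·8 + 0.5·(-6) = 1
Extreme: 0.5·5 + 0.5·(-6) = -0.5
Highest Hurwicz score = 3.5 → Low.

Low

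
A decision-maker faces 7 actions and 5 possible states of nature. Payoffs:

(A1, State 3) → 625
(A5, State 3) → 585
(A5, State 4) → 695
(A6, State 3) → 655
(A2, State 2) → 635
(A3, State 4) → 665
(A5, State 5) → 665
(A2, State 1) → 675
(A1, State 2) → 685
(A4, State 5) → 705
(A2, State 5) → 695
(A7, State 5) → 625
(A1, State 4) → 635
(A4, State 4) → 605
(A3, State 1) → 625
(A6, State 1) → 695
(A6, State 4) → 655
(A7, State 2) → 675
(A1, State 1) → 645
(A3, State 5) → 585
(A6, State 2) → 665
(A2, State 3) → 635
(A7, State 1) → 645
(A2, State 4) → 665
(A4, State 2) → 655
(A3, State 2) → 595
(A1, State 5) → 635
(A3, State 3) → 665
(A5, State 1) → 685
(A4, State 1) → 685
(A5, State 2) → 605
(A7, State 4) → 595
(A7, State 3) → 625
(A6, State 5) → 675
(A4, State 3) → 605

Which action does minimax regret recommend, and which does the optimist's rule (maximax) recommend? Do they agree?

Column bests: State 1=695, State 2=685, State 3=665, State 4=695, State 5=705.
A1 regrets: 50, 0, 40, 60, 70 → max 70
A2 regrets: 20, 50, 30, 30, 10 → max 50
A3 regrets: 70, 90, 0, 30, 120 → max 120
A4 regrets: 10, 30, 60, 90, 0 → max 90
A5 regrets: 10, 80, 80, 0, 40 → max 80
A6 regrets: 0, 20, 10, 40, 30 → max 40
A7 regrets: 50, 10, 40, 100, 80 → max 100
Smallest max regret = 40 → A6.
Row maxima: A1=685, A2=695, A3=665, A4=705, A5=695, A6=695, A7=675
Best best-case = 705 → A4.

minimax regret → A6; maximax → A4 (disagree)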